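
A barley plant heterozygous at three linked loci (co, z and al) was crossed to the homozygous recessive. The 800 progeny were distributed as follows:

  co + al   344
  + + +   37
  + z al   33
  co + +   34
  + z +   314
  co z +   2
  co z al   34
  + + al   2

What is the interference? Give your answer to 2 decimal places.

0.40

The two most frequent reciprocal classes, co + al and + z +, are the parental types, so the F1 was co + al / + z +.
The two rarest classes, + + al and co z +, are the double crossovers. Comparing them with the parentals, only the co allele has switched, so co is the middle locus and the order is al – co – z.
al–co: (67 + 4)/800 = 0.0887; co–z: (71 + 4)/800 = 0.0938.
Expected DCO frequency = 0.0887 × 0.0938 ≈ 0.00832; observed = 4/800 ≈ 0.00500.
Coefficient of coincidence = 0.00500/0.00832 ≈ 0.60; interference = 1 − 0.60 = 0.40.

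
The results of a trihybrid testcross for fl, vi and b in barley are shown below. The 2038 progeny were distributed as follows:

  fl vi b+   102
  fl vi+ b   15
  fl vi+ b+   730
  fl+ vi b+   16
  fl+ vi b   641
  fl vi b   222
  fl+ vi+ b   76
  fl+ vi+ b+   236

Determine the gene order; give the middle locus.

The two most frequent reciprocal classes, fl+ vi b and fl vi+ b+, are the parental types, so the F1 was fl+ vi b / fl vi+ b+.
The two rarest classes, fl+ vi b+ and fl vi+ b, are the double crossovers. Comparing them with the parentals, only the b allele has switched, so b is the middle locus and the order is fl – b – vi.

b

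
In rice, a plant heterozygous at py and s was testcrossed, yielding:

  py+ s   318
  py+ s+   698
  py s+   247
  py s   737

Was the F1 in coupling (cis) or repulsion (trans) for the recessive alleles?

cis

The two most frequent classes are py+ s+ (698) and py s (737); these are the parental (non-recombinant) types.
So the F1 carried py+ s+ on one chromosome and py s on the other — the recessive alleles are on the same chromosome (cis / coupling).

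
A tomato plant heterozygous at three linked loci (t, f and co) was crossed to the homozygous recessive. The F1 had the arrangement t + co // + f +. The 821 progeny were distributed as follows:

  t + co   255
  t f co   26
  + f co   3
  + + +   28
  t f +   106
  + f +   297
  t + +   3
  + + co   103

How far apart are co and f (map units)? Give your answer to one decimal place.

7.3 map units

The two rarest classes, t + + and + f co, are the double crossovers. Comparing them with the parentals, only the co allele has switched, so co is the middle locus and the order is f – co – t.
Crossovers in the f–co interval produce the single-crossover classes t f co and + + + (26 + 28 = 54) plus the double crossovers (6).
RF(f–co) = (54 + 6) / 821 = 60/821 = 0.0731 → 7.3 map units.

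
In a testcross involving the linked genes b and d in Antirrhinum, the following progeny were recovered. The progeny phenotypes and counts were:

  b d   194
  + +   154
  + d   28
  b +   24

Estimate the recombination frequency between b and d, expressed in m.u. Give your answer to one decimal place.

The two most frequent classes, + + (154) and b d (194), are the parental types, so the F1 was + + / b d.
The recombinant classes are + d and b +: 28 + 24 = 52.
Recombination frequency = 52/400 = 0.1300 ≈ 13.0%, i.e. 13.0 m.u.

13.0 m.u.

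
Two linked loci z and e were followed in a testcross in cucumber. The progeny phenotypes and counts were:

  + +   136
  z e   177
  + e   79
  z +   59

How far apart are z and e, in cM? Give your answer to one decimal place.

The two most frequent classes, + + (136) and z e (177), are the parental types, so the F1 was + + / z e.
The recombinant classes are + e and z +: 79 + 59 = 138.
Recombination frequency = 138/451 = 0.3060 ≈ 30.6%, i.e. 30.6 cM.

30.6 cM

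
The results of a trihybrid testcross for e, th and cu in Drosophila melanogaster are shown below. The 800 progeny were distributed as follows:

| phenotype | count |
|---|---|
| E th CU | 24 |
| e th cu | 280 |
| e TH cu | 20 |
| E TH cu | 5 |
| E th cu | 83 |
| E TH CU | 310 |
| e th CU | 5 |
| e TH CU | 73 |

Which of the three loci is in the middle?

The two most frequent reciprocal classes, e th cu and E TH CU, are the parental types, so the F1 was e th cu / E TH CU.
The two rarest classes, e th CU and E TH cu, are the double crossovers. Comparing them with the parentals, only the cu allele has switched, so cu is the middle locus and the order is e – cu – th.

cu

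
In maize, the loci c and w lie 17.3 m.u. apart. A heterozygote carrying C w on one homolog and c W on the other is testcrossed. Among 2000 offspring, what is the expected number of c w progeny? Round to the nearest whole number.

173

A map distance of 17.3 m.u. corresponds to a recombination frequency of 0.173.
The F1 is C w / c W, so c w is a recombinant gamete class with expected frequency r/2 = 0.173/2 = 0.0865.
Expected number = 0.0865 × 2000 = 173.00 ≈ 173.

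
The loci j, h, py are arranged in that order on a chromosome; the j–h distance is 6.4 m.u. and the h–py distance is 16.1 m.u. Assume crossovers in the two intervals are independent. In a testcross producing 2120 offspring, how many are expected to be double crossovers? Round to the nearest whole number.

Map distances give recombination frequencies of 0.064 and 0.161 for the two intervals.
With no interference, expected double-crossover frequency = 0.064 × 0.161 = 0.01030.
Expected number = 0.01030 × 2120 = 21.84 ≈ 22.

22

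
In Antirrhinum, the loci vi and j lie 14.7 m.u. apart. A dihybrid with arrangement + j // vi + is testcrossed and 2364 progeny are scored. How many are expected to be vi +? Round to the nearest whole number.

1008

A map distance of 14.7 m.u. corresponds to a recombination frequency of 0.147.
The F1 is + j / vi +, so vi + is a parental gamete class with expected frequency (1 − r)/2 = 0.853/2 = 0.4265.
Expected number = 0.4265 × 2364 = 1008.25 ≈ 1008.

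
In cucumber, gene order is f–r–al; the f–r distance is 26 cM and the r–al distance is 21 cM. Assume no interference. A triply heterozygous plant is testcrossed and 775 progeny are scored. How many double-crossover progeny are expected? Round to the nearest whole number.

Map distances give recombination frequencies of 0.260 and 0.210 for the two intervals.
With no interference, expected double-crossover frequency = 0.260 × 0.210 = 0.05460.
Expected number = 0.05460 × 775 = 42.32 ≈ 42.

42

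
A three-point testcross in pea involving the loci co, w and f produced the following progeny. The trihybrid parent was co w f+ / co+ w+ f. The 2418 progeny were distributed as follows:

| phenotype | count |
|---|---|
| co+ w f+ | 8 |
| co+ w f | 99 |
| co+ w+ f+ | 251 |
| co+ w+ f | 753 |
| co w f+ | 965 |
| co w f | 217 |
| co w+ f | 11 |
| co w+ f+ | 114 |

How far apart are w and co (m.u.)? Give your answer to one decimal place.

The two rarest classes, co+ w f+ and co w+ f, are the double crossovers. Comparing them with the parentals, only the co allele has switched, so co is the middle locus and the order is w – co – f.
Crossovers in the w–co interval produce the single-crossover classes co w+ f+ and co+ w f (114 + 99 = 213) plus the double crossovers (19).
RF(w–co) = (213 + 19) / 2418 = 232/2418 = 0.0959 → 9.6 m.u.

9.6 m.u.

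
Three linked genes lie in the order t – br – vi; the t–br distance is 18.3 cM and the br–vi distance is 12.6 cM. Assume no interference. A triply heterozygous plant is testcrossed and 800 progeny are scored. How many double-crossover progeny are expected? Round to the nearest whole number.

Map distances give recombination frequencies of 0.183 and 0.126 for the two intervals.
With no interference, expected double-crossover frequency = 0.183 × 0.126 = 0.02306.
Expected number = 0.02306 × 800 = 18.45 ≈ 18.

18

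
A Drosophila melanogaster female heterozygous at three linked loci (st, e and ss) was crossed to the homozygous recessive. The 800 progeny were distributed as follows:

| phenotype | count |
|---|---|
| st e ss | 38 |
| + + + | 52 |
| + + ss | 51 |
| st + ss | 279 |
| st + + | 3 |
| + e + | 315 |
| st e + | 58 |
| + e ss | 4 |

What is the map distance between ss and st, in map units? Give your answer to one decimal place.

The two most frequent reciprocal classes, st + ss and + e +, are the parental types, so the F1 was st + ss / + e +.
The two rarest classes, st + + and + e ss, are the double crossovers. Comparing them with the parentals, only the ss allele has switched, so ss is the middle locus and the order is e – ss – st.
Crossovers in the ss–st interval produce the single-crossover classes + + ss and st e + (51 + 58 = 109) plus the double crossovers (7).
RF(ss–st) = (109 + 7) / 800 = 116/800 = 0.1450 → 14.5 map units.

14.5 map units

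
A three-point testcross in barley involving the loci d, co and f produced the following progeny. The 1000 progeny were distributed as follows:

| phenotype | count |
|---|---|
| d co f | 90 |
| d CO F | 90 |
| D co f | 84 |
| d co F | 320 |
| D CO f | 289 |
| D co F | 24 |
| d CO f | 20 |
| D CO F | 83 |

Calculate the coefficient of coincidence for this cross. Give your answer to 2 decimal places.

The two most frequent reciprocal classes, D CO f and d co F, are the parental types, so the F1 was D CO f / d co F.
The two rarest classes, d CO f and D co F, are the double crossovers. Comparing them with the parentals, only the d allele has switched, so d is the middle locus and the order is co – d – f.
co–d: (174 + 44)/1000 = 0.2180; d–f: (173 + 44)/1000 = 0.2170.
Expected DCO frequency = 0.2180 × 0.2170 ≈ 0.04731; observed = 44/1000 ≈ 0.04400.
Coefficient of coincidence = 0.04400/0.04731 ≈ 0.93.

0.93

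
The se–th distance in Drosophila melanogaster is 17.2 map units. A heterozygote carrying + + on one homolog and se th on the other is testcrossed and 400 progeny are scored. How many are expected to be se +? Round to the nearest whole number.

A map distance of 17.2 map units corresponds to a recombination frequency of 0.172.
The F1 is + + / se th, so se + is a recombinant gamete class with expected frequency r/2 = 0.172/2 = 0.0860.
Expected number = 0.0860 × 400 = 34.40 ≈ 34.

34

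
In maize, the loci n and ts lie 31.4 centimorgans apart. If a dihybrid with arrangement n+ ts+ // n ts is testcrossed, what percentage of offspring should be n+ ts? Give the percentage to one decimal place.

15.7%

A map distance of 31.4 centimorgans corresponds to a recombination frequency of 0.314.
The F1 is n+ ts+ / n ts, so n+ ts is a recombinant gamete class with expected frequency r/2 = 0.314/2 = 0.1570.
That is 0.1570 = 15.7% of the progeny.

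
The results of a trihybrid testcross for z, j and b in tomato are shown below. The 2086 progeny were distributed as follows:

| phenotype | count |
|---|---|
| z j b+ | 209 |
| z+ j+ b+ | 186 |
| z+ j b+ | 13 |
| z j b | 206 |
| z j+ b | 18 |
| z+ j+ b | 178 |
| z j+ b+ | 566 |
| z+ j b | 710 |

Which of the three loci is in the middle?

b

The two most frequent reciprocal classes, z+ j b and z j+ b+, are the parental types, so the F1 was z+ j b / z j+ b+.
The two rarest classes, z+ j b+ and z j+ b, are the double crossovers. Comparing them with the parentals, only the b allele has switched, so b is the middle locus and the order is z – b – j.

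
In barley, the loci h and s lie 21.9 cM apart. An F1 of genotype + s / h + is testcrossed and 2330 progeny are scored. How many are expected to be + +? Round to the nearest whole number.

255

A map distance of 21.9 cM corresponds to a recombination frequency of 0.219.
The F1 is + s / h +, so + + is a recombinant gamete class with expected frequency r/2 = 0.219/2 = 0.1095.
Expected number = 0.1095 × 2330 = 255.13 ≈ 255.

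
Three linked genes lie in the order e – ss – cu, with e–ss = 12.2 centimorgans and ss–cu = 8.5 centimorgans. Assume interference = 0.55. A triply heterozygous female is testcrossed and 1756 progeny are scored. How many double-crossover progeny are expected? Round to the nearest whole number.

8

Map distances give recombination frequencies of 0.122 and 0.085 for the two intervals.
With interference 0.55 (so coincidence = 0.45), expected double-crossover frequency = 0.122 × 0.085 × 0.45 = 0.00467.
Expected number = 0.00467 × 1756 = 8.19 ≈ 8.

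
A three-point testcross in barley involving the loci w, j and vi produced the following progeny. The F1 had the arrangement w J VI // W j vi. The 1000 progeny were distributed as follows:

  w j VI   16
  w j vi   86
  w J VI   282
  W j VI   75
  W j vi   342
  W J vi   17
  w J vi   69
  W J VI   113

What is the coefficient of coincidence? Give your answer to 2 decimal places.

0.80

The two rarest classes, w j VI and W J vi, are the double crossovers. Comparing them with the parentals, only the j allele has switched, so j is the middle locus and the order is w – j – vi.
w–j: (199 + 33)/1000 = 0.2320; j–vi: (144 + 33)/1000 = 0.1770.
Expected DCO frequency = 0.2320 × 0.1770 ≈ 0.04106; observed = 33/1000 ≈ 0.03300.
Coefficient of coincidence = 0.03300/0.04106 ≈ 0.80.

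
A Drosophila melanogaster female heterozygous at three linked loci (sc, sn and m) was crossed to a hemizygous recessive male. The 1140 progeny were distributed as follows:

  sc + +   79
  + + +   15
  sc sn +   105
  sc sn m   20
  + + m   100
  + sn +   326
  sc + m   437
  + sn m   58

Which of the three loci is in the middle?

sn

The two most frequent reciprocal classes, + sn + and sc + m, are the parental types, so the F1 was + sn + / sc + m.
The two rarest classes, + + + and sc sn m, are the double crossovers. Comparing them with the parentals, only the sn allele has switched, so sn is the middle locus and the order is sc – sn – m.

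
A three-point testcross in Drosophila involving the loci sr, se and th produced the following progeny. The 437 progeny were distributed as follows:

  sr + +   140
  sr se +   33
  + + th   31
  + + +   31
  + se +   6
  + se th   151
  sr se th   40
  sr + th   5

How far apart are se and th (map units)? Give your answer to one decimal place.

17.2 map units

The two most frequent reciprocal classes, sr + + and + se th, are the parental types, so the F1 was sr + + / + se th.
The two rarest classes, sr + th and + se +, are the double crossovers. Comparing them with the parentals, only the th allele has switched, so th is the middle locus and the order is sr – th – se.
Crossovers in the th–se interval produce the single-crossover classes sr se + and + + th (33 + 31 = 64) plus the double crossovers (11).
RF(th–se) = (64 + 11) / 437 = 75/437 = 0.1716 → 17.2 map units.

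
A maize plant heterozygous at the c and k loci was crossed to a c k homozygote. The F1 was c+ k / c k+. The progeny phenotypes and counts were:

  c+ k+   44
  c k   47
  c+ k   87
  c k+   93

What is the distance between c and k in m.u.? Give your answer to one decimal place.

The recombinant classes are c+ k+ and c k: 44 + 47 = 91.
Recombination frequency = 91/271 = 0.3358 ≈ 33.6%, i.e. 33.6 m.u.

33.6 m.u.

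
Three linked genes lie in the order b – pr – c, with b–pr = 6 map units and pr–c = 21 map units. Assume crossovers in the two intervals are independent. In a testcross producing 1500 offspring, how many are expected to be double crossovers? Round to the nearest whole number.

19

Map distances give recombination frequencies of 0.060 and 0.210 for the two intervals.
With no interference, expected double-crossover frequency = 0.060 × 0.210 = 0.01260.
Expected number = 0.01260 × 1500 = 18.90 ≈ 19.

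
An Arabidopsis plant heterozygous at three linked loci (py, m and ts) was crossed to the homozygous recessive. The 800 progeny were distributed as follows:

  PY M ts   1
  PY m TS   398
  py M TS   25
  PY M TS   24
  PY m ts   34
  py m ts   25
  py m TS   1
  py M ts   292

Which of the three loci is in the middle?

py

The two most frequent reciprocal classes, py M ts and PY m TS, are the parental types, so the F1 was py M ts / PY m TS.
The two rarest classes, PY M ts and py m TS, are the double crossovers. Comparing them with the parentals, only the py allele has switched, so py is the middle locus and the order is m – py – ts.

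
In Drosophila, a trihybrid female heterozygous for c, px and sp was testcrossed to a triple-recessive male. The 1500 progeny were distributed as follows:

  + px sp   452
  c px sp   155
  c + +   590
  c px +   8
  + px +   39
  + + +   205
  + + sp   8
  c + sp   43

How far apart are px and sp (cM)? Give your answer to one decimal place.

6.5 cM

The two most frequent reciprocal classes, c + + and + px sp, are the parental types, so the F1 was c + + / + px sp.
The two rarest classes, c px + and + + sp, are the double crossovers. Comparing them with the parentals, only the px allele has switched, so px is the middle locus and the order is sp – px – c.
Crossovers in the sp–px interval produce the single-crossover classes c + sp and + px + (43 + 39 = 82) plus the double crossovers (16).
RF(sp–px) = (82 + 16) / 1500 = 98/1500 = 0.0653 → 6.5 cM.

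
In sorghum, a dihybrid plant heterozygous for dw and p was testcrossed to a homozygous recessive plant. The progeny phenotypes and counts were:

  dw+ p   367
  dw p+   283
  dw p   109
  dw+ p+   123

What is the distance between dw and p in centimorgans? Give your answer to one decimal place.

The two most frequent classes, dw+ p (367) and dw p+ (283), are the parental types, so the F1 was dw+ p / dw p+.
The recombinant classes are dw+ p+ and dw p: 123 + 109 = 232.
Recombination frequency = 232/882 = 0.2630 ≈ 26.3%, i.e. 26.3 centimorgans.

26.3 centimorgans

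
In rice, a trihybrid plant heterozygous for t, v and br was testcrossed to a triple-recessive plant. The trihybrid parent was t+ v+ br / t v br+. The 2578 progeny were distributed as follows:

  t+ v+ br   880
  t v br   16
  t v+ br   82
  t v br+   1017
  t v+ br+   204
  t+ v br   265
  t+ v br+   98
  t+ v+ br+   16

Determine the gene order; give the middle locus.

The two rarest classes, t+ v+ br+ and t v br, are the double crossovers. Comparing them with the parentals, only the br allele has switched, so br is the middle locus and the order is v – br – t.

br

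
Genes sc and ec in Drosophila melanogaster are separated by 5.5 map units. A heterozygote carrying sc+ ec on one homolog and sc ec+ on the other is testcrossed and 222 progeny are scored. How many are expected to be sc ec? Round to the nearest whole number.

A map distance of 5.5 map units corresponds to a recombination frequency of 0.055.
The F1 is sc+ ec / sc ec+, so sc ec is a recombinant gamete class with expected frequency r/2 = 0.055/2 = 0.0275.
Expected number = 0.0275 × 222 = 6.11 ≈ 6.

6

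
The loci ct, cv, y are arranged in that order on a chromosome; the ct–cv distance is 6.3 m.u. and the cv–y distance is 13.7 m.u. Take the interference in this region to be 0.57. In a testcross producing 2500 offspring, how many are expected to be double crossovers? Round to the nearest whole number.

Map distances give recombination frequencies of 0.063 and 0.137 for the two intervals.
With interference 0.57 (so coincidence = 0.43), expected double-crossover frequency = 0.063 × 0.137 × 0.43 = 0.00371.
Expected number = 0.00371 × 2500 = 9.28 ≈ 9.

9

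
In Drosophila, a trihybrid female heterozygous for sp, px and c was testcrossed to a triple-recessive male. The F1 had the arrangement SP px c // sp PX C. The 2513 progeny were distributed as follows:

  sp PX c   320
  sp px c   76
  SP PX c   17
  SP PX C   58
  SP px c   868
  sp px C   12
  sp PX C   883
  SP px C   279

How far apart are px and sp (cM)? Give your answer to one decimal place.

6.5 cM

The two rarest classes, SP PX c and sp px C, are the double crossovers. Comparing them with the parentals, only the px allele has switched, so px is the middle locus and the order is sp – px – c.
Crossovers in the sp–px interval produce the single-crossover classes sp px c and SP PX C (76 + 58 = 134) plus the double crossovers (29).
RF(sp–px) = (134 + 29) / 2513 = 163/2513 = 0.0649 → 6.5 cM.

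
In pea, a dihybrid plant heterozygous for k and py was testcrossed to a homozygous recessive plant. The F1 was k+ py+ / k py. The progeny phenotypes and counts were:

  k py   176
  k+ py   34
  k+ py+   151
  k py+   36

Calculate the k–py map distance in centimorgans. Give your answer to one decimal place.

The recombinant classes are k+ py and k py+: 34 + 36 = 70.
Recombination frequency = 70/397 = 0.1763 ≈ 17.6%, i.e. 17.6 centimorgans.

17.6 centimorgans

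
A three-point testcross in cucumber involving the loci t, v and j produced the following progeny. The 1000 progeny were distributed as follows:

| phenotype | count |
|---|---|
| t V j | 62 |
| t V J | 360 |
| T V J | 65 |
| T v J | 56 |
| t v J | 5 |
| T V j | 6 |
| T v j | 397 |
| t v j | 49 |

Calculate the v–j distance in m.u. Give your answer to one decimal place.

12.9 m.u.

The two most frequent reciprocal classes, t V J and T v j, are the parental types, so the F1 was t V J / T v j.
The two rarest classes, t v J and T V j, are the double crossovers. Comparing them with the parentals, only the v allele has switched, so v is the middle locus and the order is t – v – j.
Crossovers in the v–j interval produce the single-crossover classes t V j and T v J (62 + 56 = 118) plus the double crossovers (11).
RF(v–j) = (118 + 11) / 1000 = 129/1000 = 0.1290 → 12.9 m.u.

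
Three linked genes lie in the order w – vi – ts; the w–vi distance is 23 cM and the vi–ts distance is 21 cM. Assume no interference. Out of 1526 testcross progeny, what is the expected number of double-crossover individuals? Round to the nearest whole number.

Map distances give recombination frequencies of 0.230 and 0.210 for the two intervals.
With no interference, expected double-crossover frequency = 0.230 × 0.210 = 0.04830.
Expected number = 0.04830 × 1526 = 73.71 ≈ 74.

74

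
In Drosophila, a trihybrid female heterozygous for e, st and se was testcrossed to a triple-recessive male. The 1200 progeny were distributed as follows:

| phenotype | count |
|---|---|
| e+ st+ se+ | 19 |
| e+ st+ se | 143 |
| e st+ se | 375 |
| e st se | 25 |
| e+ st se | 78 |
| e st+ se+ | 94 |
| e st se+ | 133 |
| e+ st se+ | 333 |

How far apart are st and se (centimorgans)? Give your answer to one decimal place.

The two most frequent reciprocal classes, e st+ se and e+ st se+, are the parental types, so the F1 was e st+ se / e+ st se+.
The two rarest classes, e st se and e+ st+ se+, are the double crossovers. Comparing them with the parentals, only the st allele has switched, so st is the middle locus and the order is se – st – e.
Crossovers in the se–st interval produce the single-crossover classes e st+ se+ and e+ st se (94 + 78 = 172) plus the double crossovers (44).
RF(se–st) = (172 + 44) / 1200 = 216/1200 = 0.1800 → 18.0 centimorgans.

18.0 centimorgans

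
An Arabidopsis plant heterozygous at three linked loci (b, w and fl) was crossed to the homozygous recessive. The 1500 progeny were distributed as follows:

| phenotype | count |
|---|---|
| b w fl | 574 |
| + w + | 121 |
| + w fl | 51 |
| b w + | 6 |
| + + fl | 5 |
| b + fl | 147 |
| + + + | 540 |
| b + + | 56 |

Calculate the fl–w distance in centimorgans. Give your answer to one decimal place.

The two most frequent reciprocal classes, + + + and b w fl, are the parental types, so the F1 was + + + / b w fl.
The two rarest classes, + + fl and b w +, are the double crossovers. Comparing them with the parentals, only the fl allele has switched, so fl is the middle locus and the order is b – fl – w.
Crossovers in the fl–w interval produce the single-crossover classes + w + and b + fl (121 + 147 = 268) plus the double crossovers (11).
RF(fl–w) = (268 + 11) / 1500 = 279/1500 = 0.1860 → 18.6 centimorgans.

18.6 centimorgans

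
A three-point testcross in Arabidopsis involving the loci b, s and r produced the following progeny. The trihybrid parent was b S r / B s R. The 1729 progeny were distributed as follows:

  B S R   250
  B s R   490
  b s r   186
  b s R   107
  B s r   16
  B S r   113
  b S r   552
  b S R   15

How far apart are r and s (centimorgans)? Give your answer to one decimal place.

The two rarest classes, b S R and B s r, are the double crossovers. Comparing them with the parentals, only the r allele has switched, so r is the middle locus and the order is s – r – b.
Crossovers in the s–r interval produce the single-crossover classes b s r and B S R (186 + 250 = 436) plus the double crossovers (31).
RF(s–r) = (436 + 31) / 1729 = 467/1729 = 0.2701 → 27.0 centimorgans.

27.0 centimorgans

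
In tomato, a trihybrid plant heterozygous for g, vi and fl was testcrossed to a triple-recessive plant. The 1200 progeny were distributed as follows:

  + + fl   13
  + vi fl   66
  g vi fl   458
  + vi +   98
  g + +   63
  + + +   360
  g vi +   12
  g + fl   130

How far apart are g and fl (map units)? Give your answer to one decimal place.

The two most frequent reciprocal classes, + + + and g vi fl, are the parental types, so the F1 was + + + / g vi fl.
The two rarest classes, + + fl and g vi +, are the double crossovers. Comparing them with the parentals, only the fl allele has switched, so fl is the middle locus and the order is g – fl – vi.
Crossovers in the g–fl interval produce the single-crossover classes g + + and + vi fl (63 + 66 = 129) plus the double crossovers (25).
RF(g–fl) = (129 + 25) / 1200 = 154/1200 = 0.1283 → 12.8 map units.

12.8 map units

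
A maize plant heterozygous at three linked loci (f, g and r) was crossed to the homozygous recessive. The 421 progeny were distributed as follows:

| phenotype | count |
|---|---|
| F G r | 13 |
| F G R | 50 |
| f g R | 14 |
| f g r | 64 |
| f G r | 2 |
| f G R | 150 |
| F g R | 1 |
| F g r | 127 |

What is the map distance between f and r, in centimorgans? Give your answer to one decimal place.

27.8 centimorgans

The two most frequent reciprocal classes, f G R and F g r, are the parental types, so the F1 was f G R / F g r.
The two rarest classes, f G r and F g R, are the double crossovers. Comparing them with the parentals, only the r allele has switched, so r is the middle locus and the order is f – r – g.
Crossovers in the f–r interval produce the single-crossover classes F G R and f g r (50 + 64 = 114) plus the double crossovers (3).
RF(f–r) = (114 + 3) / 421 = 117/421 = 0.2779 → 27.8 centimorgans.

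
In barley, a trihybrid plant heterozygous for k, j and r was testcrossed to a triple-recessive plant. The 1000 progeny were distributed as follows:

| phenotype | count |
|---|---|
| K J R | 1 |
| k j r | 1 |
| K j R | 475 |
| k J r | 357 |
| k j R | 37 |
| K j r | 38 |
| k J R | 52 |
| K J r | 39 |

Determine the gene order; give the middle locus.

j

The two most frequent reciprocal classes, K j R and k J r, are the parental types, so the F1 was K j R / k J r.
The two rarest classes, K J R and k j r, are the double crossovers. Comparing them with the parentals, only the j allele has switched, so j is the middle locus and the order is k – j – r.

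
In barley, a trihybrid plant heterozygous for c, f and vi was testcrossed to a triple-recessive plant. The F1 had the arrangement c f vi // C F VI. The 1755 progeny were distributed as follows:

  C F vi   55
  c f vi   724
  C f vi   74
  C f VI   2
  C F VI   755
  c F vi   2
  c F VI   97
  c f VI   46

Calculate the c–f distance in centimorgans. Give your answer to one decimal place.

The two rarest classes, c F vi and C f VI, are the double crossovers. Comparing them with the parentals, only the f allele has switched, so f is the middle locus and the order is c – f – vi.
Crossovers in the c–f interval produce the single-crossover classes C f vi and c F VI (74 + 97 = 171) plus the double crossovers (4).
RF(c–f) = (171 + 4) / 1755 = 175/1755 = 0.0997 → 10.0 centimorgans.

10.0 centimorgans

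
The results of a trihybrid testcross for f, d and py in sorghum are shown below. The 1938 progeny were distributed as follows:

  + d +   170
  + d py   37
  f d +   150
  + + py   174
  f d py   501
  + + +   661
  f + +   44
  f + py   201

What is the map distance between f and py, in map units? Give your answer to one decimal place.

20.9 map units

The two most frequent reciprocal classes, f d py and + + +, are the parental types, so the F1 was f d py / + + +.
The two rarest classes, + d py and f + +, are the double crossovers. Comparing them with the parentals, only the f allele has switched, so f is the middle locus and the order is d – f – py.
Crossovers in the f–py interval produce the single-crossover classes f d + and + + py (150 + 174 = 324) plus the double crossovers (81).
RF(f–py) = (324 + 81) / 1938 = 405/1938 = 0.2090 → 20.9 map units.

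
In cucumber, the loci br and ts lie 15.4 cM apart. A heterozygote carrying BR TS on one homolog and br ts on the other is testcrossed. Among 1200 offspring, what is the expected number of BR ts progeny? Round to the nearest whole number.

A map distance of 15.4 cM corresponds to a recombination frequency of 0.154.
The F1 is BR TS / br ts, so BR ts is a recombinant gamete class with expected frequency r/2 = 0.154/2 = 0.0770.
Expected number = 0.0770 × 1200 = 92.40 ≈ 92.

92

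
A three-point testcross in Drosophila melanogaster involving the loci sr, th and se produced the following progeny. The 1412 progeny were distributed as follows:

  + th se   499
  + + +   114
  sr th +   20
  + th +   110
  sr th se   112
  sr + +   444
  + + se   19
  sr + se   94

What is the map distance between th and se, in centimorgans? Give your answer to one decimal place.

17.2 centimorgans

The two most frequent reciprocal classes, + th se and sr + +, are the parental types, so the F1 was + th se / sr + +.
The two rarest classes, + + se and sr th +, are the double crossovers. Comparing them with the parentals, only the th allele has switched, so th is the middle locus and the order is se – th – sr.
Crossovers in the se–th interval produce the single-crossover classes + th + and sr + se (110 + 94 = 204) plus the double crossovers (39).
RF(se–th) = (204 + 39) / 1412 = 243/1412 = 0.1721 → 17.2 centimorgans.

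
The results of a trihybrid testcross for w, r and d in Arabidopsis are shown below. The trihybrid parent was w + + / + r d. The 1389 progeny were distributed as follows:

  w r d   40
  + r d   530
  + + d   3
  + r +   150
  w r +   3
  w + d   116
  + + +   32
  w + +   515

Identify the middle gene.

The two rarest classes, w r + and + + d, are the double crossovers. Comparing them with the parentals, only the r allele has switched, so r is the middle locus and the order is w – r – d.

r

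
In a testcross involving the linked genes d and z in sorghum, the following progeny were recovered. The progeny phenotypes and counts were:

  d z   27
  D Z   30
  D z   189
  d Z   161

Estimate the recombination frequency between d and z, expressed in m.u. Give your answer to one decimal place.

14.0 m.u.

The two most frequent classes, D z (189) and d Z (161), are the parental types, so the F1 was D z / d Z.
The recombinant classes are D Z and d z: 30 + 27 = 57.
Recombination frequency = 57/407 = 0.1400 ≈ 14.0%, i.e. 14.0 m.u.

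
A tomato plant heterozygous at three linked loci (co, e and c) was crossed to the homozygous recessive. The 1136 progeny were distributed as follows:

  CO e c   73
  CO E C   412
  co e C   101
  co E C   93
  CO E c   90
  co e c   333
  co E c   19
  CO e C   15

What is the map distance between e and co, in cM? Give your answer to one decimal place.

The two most frequent reciprocal classes, co e c and CO E C, are the parental types, so the F1 was co e c / CO E C.
The two rarest classes, co E c and CO e C, are the double crossovers. Comparing them with the parentals, only the e allele has switched, so e is the middle locus and the order is co – e – c.
Crossovers in the co–e interval produce the single-crossover classes CO e c and co E C (73 + 93 = 166) plus the double crossovers (34).
RF(co–e) = (166 + 34) / 1136 = 200/1136 = 0.1761 → 17.6 cM.

17.6 cM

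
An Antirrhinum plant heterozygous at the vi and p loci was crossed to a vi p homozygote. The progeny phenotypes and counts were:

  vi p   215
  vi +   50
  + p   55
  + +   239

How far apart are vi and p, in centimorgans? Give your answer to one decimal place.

The two most frequent classes, + + (239) and vi p (215), are the parental types, so the F1 was + + / vi p.
The recombinant classes are + p and vi +: 55 + 50 = 105.
Recombination frequency = 105/559 = 0.1878 ≈ 18.8%, i.e. 18.8 centimorgans.

18.8 centimorgans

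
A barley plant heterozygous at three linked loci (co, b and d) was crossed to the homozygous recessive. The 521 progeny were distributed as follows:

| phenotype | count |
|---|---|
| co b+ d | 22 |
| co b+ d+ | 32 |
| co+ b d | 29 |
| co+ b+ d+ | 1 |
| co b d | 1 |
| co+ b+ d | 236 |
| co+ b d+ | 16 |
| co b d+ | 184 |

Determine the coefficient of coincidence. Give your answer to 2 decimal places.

0.41

The two most frequent reciprocal classes, co b d+ and co+ b+ d, are the parental types, so the F1 was co b d+ / co+ b+ d.
The two rarest classes, co b d and co+ b+ d+, are the double crossovers. Comparing them with the parentals, only the d allele has switched, so d is the middle locus and the order is b – d – co.
b–d: (61 + 2)/521 = 0.1209; d–co: (38 + 2)/521 = 0.0768.
Expected DCO frequency = 0.1209 × 0.0768 ≈ 0.00929; observed = 2/521 ≈ 0.00384.
Coefficient of coincidence = 0.00384/0.00929 ≈ 0.41.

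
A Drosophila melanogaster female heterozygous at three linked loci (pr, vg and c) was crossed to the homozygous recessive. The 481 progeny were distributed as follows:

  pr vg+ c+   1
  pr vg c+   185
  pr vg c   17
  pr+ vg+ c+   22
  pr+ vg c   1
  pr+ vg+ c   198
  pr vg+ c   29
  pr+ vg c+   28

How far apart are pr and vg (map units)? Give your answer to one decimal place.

The two most frequent reciprocal classes, pr+ vg+ c and pr vg c+, are the parental types, so the F1 was pr+ vg+ c / pr vg c+.
The two rarest classes, pr+ vg c and pr vg+ c+, are the double crossovers. Comparing them with the parentals, only the vg allele has switched, so vg is the middle locus and the order is c – vg – pr.
Crossovers in the vg–pr interval produce the single-crossover classes pr vg+ c and pr+ vg c+ (29 + 28 = 57) plus the double crossovers (2).
RF(vg–pr) = (57 + 2) / 481 = 59/481 = 0.1227 → 12.3 map units.

12.3 map units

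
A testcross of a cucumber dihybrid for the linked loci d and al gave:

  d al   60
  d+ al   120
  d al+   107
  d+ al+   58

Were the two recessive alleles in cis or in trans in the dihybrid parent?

The two most frequent classes are d+ al (120) and d al+ (107); these are the parental (non-recombinant) types.
So the F1 carried d+ al on one chromosome and d al+ on the other — the recessive alleles are on opposite chromosomes (trans / repulsion).

trans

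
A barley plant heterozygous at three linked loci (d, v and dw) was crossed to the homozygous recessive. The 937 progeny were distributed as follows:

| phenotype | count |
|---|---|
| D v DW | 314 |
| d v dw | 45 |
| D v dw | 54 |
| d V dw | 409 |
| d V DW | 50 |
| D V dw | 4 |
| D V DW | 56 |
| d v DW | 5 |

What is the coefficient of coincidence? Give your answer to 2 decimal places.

0.68

The two most frequent reciprocal classes, D v DW and d V dw, are the parental types, so the F1 was D v DW / d V dw.
The two rarest classes, d v DW and D V dw, are the double crossovers. Comparing them with the parentals, only the d allele has switched, so d is the middle locus and the order is v – d – dw.
v–d: (101 + 9)/937 = 0.1174; d–dw: (104 + 9)/937 = 0.1206.
Expected DCO frequency = 0.1174 × 0.1206 ≈ 0.01416; observed = 9/937 ≈ 0.00961.
Coefficient of coincidence = 0.00961/0.01416 ≈ 0.68.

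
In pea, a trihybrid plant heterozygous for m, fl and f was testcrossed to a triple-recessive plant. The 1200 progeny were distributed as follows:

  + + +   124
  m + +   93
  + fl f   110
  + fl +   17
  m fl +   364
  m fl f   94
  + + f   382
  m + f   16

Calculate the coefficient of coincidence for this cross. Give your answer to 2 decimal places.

The two most frequent reciprocal classes, m fl + and + + f, are the parental types, so the F1 was m fl + / + + f.
The two rarest classes, + fl + and m + f, are the double crossovers. Comparing them with the parentals, only the m allele has switched, so m is the middle locus and the order is fl – m – f.
fl–m: (203 + 33)/1200 = 0.1967; m–f: (218 + 33)/1200 = 0.2092.
Expected DCO frequency = 0.1967 × 0.2092 ≈ 0.04115; observed = 33/1200 ≈ 0.02750.
Coefficient of coincidence = 0.02750/0.04115 ≈ 0.67.

0.67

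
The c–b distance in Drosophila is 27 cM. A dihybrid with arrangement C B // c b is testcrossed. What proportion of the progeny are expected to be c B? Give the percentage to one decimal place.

13.5%

A map distance of 27 cM corresponds to a recombination frequency of 0.270.
The F1 is C B / c b, so c B is a recombinant gamete class with expected frequency r/2 = 0.270/2 = 0.1350.
That is 0.1350 = 13.5% of the progeny.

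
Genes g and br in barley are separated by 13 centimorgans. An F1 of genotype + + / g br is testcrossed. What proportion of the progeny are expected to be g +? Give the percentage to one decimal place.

6.5%

A map distance of 13 centimorgans corresponds to a recombination frequency of 0.130.
The F1 is + + / g br, so g + is a recombinant gamete class with expected frequency r/2 = 0.130/2 = 0.0650.
That is 0.0650 = 6.5% of the progeny.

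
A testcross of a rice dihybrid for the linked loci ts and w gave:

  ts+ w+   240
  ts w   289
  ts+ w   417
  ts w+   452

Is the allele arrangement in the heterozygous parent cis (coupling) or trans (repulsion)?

trans

The two most frequent classes are ts+ w (417) and ts w+ (452); these are the parental (non-recombinant) types.
So the F1 carried ts+ w on one chromosome and ts w+ on the other — the recessive alleles are on opposite chromosomes (trans / repulsion).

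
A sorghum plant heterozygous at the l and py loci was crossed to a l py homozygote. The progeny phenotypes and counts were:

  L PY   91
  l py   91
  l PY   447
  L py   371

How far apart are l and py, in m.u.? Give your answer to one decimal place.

The two most frequent classes, L py (371) and l PY (447), are the parental types, so the F1 was L py / l PY.
The recombinant classes are L PY and l py: 91 + 91 = 182.
Recombination frequency = 182/1000 = 0.1820 ≈ 18.2%, i.e. 18.2 m.u.

18.2 m.u.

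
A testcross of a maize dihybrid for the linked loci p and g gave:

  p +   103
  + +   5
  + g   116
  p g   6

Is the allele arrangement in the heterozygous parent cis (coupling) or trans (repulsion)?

The two most frequent classes are + g (116) and p + (103); these are the parental (non-recombinant) types.
So the F1 carried + g on one chromosome and p + on the other — the recessive alleles are on opposite chromosomes (trans / repulsion).

trans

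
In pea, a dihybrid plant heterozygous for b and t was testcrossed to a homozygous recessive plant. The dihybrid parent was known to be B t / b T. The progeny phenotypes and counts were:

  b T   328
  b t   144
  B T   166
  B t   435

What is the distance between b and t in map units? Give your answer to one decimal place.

The recombinant classes are B T and b t: 166 + 144 = 310.
Recombination frequency = 310/1073 = 0.2889 ≈ 28.9%, i.e. 28.9 map units.

28.9 map units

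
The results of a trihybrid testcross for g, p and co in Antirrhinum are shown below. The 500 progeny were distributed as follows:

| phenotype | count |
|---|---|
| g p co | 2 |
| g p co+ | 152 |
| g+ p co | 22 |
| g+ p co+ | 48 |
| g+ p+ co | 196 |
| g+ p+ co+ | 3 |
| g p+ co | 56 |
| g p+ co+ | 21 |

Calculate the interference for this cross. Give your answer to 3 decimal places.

The two most frequent reciprocal classes, g+ p+ co and g p co+, are the parental types, so the F1 was g+ p+ co / g p co+.
The two rarest classes, g+ p+ co+ and g p co, are the double crossovers. Comparing them with the parentals, only the co allele has switched, so co is the middle locus and the order is p – co – g.
p–co: (43 + 5)/500 = 0.0960; co–g: (104 + 5)/500 = 0.2180.
Expected DCO frequency = 0.0960 × 0.2180 ≈ 0.02093; observed = 5/500 ≈ 0.01000.
Coefficient of coincidence = 0.01000/0.02093 ≈ 0.478; interference = 1 − 0.478 = 0.522.

0.522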